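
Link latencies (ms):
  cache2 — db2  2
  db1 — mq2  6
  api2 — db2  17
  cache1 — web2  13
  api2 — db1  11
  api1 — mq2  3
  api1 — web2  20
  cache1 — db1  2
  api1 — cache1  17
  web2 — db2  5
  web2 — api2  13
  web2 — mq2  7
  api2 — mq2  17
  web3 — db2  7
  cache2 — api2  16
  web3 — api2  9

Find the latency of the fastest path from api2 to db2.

16

A few of the api2→db2 routes:
api2 -> db1 -> mq2 -> web2 -> db2: 11 + 6 + 7 + 5 = 29
api2 -> web3 -> db2: 9 + 7 = 16
api2 -> web2 -> db2: 13 + 5 = 18
api2 -> db2: 17
api2 -> cache2 -> db2: 16 + 2 = 18
Shortest: 16 ms.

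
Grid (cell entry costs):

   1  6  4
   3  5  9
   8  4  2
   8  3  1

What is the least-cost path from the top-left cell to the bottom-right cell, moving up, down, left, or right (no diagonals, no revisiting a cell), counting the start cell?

16

Cheapest: [0,0] -> [1,0] -> [1,1] -> [2,1] -> [2,2] -> [3,2]
  1 + 3 + 5 + 4 + 2 + 1 = 16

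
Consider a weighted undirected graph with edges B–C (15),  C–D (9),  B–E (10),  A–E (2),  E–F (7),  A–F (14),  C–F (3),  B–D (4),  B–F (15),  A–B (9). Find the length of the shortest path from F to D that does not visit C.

Candidate routes:
F -> A -> E -> B -> D: 14 + 2 + 10 + 4 = 30
F -> B -> D: 15 + 4 = 19
F -> E -> B -> D: 7 + 10 + 4 = 21
F -> E -> A -> B -> D: 7 + 2 + 9 + 4 = 22
F -> A -> B -> D: 14 + 9 + 4 = 27
Best route has total 19.

19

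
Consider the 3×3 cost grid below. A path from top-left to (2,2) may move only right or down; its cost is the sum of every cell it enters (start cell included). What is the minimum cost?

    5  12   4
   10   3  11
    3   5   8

31

Path (0,0) (1,0) (1,1) (2,1) (2,2): 5 + 10 + 3 + 5 + 8 = 31.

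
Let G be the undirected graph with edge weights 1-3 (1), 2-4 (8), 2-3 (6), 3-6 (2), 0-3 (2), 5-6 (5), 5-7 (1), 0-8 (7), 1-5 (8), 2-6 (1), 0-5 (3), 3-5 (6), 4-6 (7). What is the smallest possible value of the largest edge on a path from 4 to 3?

A few of the 4→3 routes:
4 -> 2 -> 6 -> 5 -> 1 -> 3: max(8, 1, 5, 8, 1) = 8
4 -> 2 -> 6 -> 5 -> 0 -> 3: max(8, 1, 5, 3, 2) = 8
4 -> 6 -> 2 -> 3: max(7, 1, 6) = 7
4 -> 6 -> 5 -> 0 -> 3: max(7, 5, 3, 2) = 7
4 -> 6 -> 5 -> 3: max(7, 5, 6) = 7
4 -> 6 -> 3: max(7, 2) = 7
Smallest bottleneck: 7.

7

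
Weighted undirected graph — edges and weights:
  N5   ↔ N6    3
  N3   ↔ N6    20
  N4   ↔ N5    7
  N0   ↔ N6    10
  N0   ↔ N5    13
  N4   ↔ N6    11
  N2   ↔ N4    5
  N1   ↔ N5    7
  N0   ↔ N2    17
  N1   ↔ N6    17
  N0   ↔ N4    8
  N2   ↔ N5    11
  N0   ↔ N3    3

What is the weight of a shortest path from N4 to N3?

11

Comparing a few candidate routes:
N4→N5→N0→N3: 7 + 13 + 3 = 23
N4→N5→N6→N0→N3: 7 + 3 + 10 + 3 = 23
N4→N0→N3: 8 + 3 = 11
Shortest: 11.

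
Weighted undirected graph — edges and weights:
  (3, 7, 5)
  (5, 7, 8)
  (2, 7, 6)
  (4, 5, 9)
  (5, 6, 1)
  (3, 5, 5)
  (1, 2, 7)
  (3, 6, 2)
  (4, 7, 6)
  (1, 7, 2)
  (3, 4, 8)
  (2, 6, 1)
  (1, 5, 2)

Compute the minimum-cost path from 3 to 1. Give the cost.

5

A few of the 3→1 routes:
3→7→1: 5 + 2 = 7
3→5→1: 5 + 2 = 7
3→6→5→1: 2 + 1 + 2 = 5
Best route has total 5.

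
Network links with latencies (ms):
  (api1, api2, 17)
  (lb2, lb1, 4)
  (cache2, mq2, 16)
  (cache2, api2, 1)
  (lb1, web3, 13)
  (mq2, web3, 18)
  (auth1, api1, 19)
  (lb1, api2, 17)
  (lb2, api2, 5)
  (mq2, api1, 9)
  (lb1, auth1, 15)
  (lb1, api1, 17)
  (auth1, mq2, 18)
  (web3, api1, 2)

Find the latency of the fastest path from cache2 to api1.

Comparing a few candidate routes:
cache2 - mq2 - api1: 16 + 9 = 25
cache2 - api2 - lb2 - lb1 - api1: 1 + 5 + 4 + 17 = 27
cache2 - api2 - api1: 1 + 17 = 18
cache2 - api2 - lb2 - lb1 - web3 - api1: 1 + 5 + 4 + 13 + 2 = 25
cache2 - api2 - lb1 - web3 - api1: 1 + 17 + 13 + 2 = 33
The minimum is 18 ms.

18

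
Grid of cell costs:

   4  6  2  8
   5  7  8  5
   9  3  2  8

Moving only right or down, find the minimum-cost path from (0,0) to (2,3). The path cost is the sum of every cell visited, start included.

Path [0,0] → [1,0] → [1,1] → [2,1] → [2,2] → [2,3]: 4 + 5 + 7 + 3 + 2 + 8 = 29.
(Top row then right column would cost 33.)

29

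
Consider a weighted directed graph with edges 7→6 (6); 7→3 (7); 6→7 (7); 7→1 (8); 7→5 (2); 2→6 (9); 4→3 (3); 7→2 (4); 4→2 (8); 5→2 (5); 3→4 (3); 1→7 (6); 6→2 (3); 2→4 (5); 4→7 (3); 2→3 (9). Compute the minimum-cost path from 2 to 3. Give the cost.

Some routes from 2 to 3:
2 -> 3: 9
2 -> 4 -> 3: 5 + 3 = 8
2 -> 4 -> 7 -> 3: 5 + 3 + 7 = 15
The minimum is 8.

8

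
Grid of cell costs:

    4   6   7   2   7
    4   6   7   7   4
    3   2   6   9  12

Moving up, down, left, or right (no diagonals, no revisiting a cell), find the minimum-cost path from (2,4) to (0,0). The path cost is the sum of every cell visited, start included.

40

One optimal route is (2,4) (2,3) (2,2) (2,1) (2,0) (1,0) (0,0).
Its cost is 12 + 9 + 6 + 2 + 3 + 4 + 4 = 40.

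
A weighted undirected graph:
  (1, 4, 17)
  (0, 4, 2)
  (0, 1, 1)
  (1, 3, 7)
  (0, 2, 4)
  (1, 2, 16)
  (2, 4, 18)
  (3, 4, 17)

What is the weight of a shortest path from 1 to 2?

5

Some routes from 1 to 2:
1-2: 16
1-3-4-0-2: 7 + 17 + 2 + 4 = 30
1-0-2: 1 + 4 = 5
1-4-0-2: 17 + 2 + 4 = 23
1-0-4-2: 1 + 2 + 18 = 21
The minimum is 5.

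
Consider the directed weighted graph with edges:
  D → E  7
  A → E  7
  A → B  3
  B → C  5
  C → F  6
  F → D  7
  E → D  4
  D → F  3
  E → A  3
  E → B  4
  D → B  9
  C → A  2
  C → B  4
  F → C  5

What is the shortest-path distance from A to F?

Checking several routes:
A - E - D - F: 7 + 4 + 3 = 14
A - B - C - F: 3 + 5 + 6 = 14
A - E - B - C - F: 7 + 4 + 5 + 6 = 22
Shortest: 14.

14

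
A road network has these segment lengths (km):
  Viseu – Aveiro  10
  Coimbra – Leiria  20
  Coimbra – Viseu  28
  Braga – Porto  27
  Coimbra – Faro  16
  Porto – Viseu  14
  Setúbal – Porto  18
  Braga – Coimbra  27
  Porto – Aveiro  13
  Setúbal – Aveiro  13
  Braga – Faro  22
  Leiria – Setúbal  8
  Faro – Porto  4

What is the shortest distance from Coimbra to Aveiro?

33

Some routes from Coimbra to Aveiro:
Coimbra - Faro - Porto - Viseu - Aveiro: 16 + 4 + 14 + 10 = 44
Coimbra - Viseu - Aveiro: 28 + 10 = 38
Coimbra - Leiria - Setúbal - Aveiro: 20 + 8 + 13 = 41
Coimbra - Faro - Porto - Aveiro: 16 + 4 + 13 = 33
The minimum is 33 km.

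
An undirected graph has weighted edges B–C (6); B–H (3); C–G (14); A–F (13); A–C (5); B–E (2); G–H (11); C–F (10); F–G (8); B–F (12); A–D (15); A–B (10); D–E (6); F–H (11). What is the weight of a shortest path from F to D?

Checking several routes:
F-A-D: 13 + 15 = 28
F-C-B-E-D: 10 + 6 + 2 + 6 = 24
F-B-E-D: 12 + 2 + 6 = 20
F-H-B-E-D: 11 + 3 + 2 + 6 = 22
Shortest: 20.

20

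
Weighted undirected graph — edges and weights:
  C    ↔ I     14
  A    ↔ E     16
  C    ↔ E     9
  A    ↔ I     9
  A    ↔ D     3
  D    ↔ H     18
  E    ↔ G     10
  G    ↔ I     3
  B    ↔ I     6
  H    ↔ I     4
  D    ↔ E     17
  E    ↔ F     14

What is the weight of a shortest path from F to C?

Some routes from F to C:
F-E-G-I-C: 14 + 10 + 3 + 14 = 41
F-E-C: 14 + 9 = 23
F-E-D-A-I-C: 14 + 17 + 3 + 9 + 14 = 57
F-E-D-H-I-C: 14 + 17 + 18 + 4 + 14 = 67
F-E-A-I-C: 14 + 16 + 9 + 14 = 53
Best route has total 23.

23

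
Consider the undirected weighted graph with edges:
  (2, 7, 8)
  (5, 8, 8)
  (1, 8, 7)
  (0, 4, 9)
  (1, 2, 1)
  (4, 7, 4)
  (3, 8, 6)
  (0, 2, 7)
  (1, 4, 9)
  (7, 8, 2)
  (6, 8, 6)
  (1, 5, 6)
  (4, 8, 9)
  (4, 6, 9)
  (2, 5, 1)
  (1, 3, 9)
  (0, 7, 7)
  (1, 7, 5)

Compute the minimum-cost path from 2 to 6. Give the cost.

14

Checking several routes:
2→1→8→6: 1 + 7 + 6 = 14
2→5→8→6: 1 + 8 + 6 = 15
2→7→8→6: 8 + 2 + 6 = 16
2→1→7→8→6: 1 + 5 + 2 + 6 = 14
Shortest: 14.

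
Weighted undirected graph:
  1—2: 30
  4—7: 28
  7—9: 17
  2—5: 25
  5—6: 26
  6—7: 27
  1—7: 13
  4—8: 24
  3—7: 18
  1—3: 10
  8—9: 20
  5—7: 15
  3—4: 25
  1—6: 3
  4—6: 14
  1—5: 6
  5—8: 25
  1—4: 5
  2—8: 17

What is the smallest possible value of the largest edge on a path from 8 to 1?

Comparing a few candidate routes:
8 -> 9 -> 7 -> 5 -> 1: max(20, 17, 15, 6) = 20
8 -> 4 -> 6 -> 1: max(24, 14, 3) = 24
8 -> 9 -> 7 -> 1: max(20, 17, 13) = 20
8 -> 9 -> 7 -> 3 -> 1: max(20, 17, 18, 10) = 20
8 -> 4 -> 1: max(24, 5) = 24
8 -> 5 -> 1: max(25, 6) = 25
Smallest bottleneck: 20.

20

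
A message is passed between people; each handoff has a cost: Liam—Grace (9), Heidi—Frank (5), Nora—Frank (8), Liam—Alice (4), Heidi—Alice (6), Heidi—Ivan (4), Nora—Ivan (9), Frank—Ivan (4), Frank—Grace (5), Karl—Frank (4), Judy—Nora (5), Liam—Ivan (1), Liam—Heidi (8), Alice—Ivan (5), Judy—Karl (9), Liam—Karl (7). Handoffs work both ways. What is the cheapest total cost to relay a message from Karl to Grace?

Comparing a few candidate routes:
Karl - Frank - Grace: 4 + 5 = 9
Karl - Liam - Grace: 7 + 9 = 16
Karl - Liam - Ivan - Frank - Grace: 7 + 1 + 4 + 5 = 17
Shortest: 9.

9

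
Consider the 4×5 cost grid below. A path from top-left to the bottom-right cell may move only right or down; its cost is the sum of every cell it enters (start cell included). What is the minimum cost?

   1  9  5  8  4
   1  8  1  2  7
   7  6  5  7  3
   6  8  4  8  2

Path (0,0)→(1,0)→(1,1)→(1,2)→(1,3)→(1,4)→(2,4)→(3,4): 1 + 1 + 8 + 1 + 2 + 7 + 3 + 2 = 25.

25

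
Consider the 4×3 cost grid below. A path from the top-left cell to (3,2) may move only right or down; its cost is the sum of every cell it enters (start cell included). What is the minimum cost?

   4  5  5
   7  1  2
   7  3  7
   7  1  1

15

Best path: r0c0→r0c1→r1c1→r2c1→r3c1→r3c2
Cost: 4 + 5 + 1 + 3 + 1 + 1 = 15
For comparison, the top-then-right route costs 24.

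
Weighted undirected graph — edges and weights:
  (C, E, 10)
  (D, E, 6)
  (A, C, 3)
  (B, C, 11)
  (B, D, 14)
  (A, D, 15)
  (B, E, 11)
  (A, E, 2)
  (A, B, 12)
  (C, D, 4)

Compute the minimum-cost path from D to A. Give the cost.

A few of the D→A routes:
D -> E -> A: 6 + 2 = 8
D -> C -> A: 4 + 3 = 7
D -> A: 15
Shortest: 7.

7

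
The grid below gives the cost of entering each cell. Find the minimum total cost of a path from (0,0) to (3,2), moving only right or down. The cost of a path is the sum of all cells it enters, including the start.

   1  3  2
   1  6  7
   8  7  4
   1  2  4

Path (0,0) -> (1,0) -> (2,0) -> (3,0) -> (3,1) -> (3,2): 1 + 1 + 8 + 1 + 2 + 4 = 17.

17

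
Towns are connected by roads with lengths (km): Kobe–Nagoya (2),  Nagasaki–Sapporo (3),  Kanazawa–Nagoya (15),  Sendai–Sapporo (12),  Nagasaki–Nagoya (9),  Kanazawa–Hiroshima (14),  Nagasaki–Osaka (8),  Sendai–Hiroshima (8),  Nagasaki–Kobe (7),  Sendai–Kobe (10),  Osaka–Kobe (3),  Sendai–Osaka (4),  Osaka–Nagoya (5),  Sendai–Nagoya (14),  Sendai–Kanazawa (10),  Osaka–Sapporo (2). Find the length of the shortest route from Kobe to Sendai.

Checking several routes:
Kobe - Nagoya - Osaka - Sendai: 2 + 5 + 4 = 11
Kobe - Nagasaki - Sapporo - Osaka - Sendai: 7 + 3 + 2 + 4 = 16
Kobe - Osaka - Sendai: 3 + 4 = 7
Kobe - Nagoya - Sendai: 2 + 14 = 16
Kobe - Sendai: 10
Kobe - Osaka - Sapporo - Sendai: 3 + 2 + 12 = 17
Shortest: 7 km.

7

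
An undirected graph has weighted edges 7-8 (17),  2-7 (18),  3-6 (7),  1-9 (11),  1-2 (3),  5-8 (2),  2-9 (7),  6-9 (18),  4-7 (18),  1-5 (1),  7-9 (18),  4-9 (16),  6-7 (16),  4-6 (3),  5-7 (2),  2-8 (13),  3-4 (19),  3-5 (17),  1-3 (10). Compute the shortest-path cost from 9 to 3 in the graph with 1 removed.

Checking several routes:
9 - 6 - 3: 18 + 7 = 25
9 - 2 - 8 - 5 - 3: 7 + 13 + 2 + 17 = 39
9 - 4 - 6 - 3: 16 + 3 + 7 = 26
9 - 4 - 3: 16 + 19 = 35
9 - 6 - 4 - 3: 18 + 3 + 19 = 40
9 - 7 - 5 - 3: 18 + 2 + 17 = 37
Best route has total 25.

25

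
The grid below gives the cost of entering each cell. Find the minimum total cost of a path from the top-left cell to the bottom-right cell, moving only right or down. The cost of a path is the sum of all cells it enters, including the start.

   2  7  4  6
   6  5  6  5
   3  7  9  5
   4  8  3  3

Take (0,0)→(1,0)→(2,0)→(3,0)→(3,1)→(3,2)→(3,3) for a total of 2 + 6 + 3 + 4 + 8 + 3 + 3 = 29.
(Top row then right column would cost 32.)

29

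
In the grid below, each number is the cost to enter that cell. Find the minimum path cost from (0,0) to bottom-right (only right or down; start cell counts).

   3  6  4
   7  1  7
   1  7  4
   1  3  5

One optimal route is [0,0] -> [1,0] -> [2,0] -> [3,0] -> [3,1] -> [3,2].
Its cost is 3 + 7 + 1 + 1 + 3 + 5 = 20.
For comparison, the top-then-right route costs 29.

20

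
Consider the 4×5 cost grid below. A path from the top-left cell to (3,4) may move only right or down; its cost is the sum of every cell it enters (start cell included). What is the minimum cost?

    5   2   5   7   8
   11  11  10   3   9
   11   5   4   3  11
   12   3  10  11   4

Take (0,0) -> (0,1) -> (0,2) -> (0,3) -> (1,3) -> (2,3) -> (2,4) -> (3,4) for a total of 5 + 2 + 5 + 7 + 3 + 3 + 11 + 4 = 40.

40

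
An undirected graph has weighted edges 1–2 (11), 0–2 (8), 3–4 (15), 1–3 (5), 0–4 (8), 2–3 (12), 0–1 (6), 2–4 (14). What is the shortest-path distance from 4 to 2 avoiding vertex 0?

Routes from 4 to 2 avoiding 0:
4 - 2: 14
4 - 3 - 1 - 2: 15 + 5 + 11 = 31
4 - 3 - 2: 15 + 12 = 27
The minimum is 14.

14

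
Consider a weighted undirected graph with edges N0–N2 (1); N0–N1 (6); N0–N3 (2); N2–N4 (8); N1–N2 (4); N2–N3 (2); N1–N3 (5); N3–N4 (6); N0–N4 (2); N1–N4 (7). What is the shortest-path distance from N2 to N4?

3

Comparing a few candidate routes:
N2 → N3 → N0 → N4: 2 + 2 + 2 = 6
N2 → N4: 8
N2 → N1 → N4: 4 + 7 = 11
N2 → N0 → N3 → N4: 1 + 2 + 6 = 9
N2 → N0 → N4: 1 + 2 = 3
N2 → N3 → N4: 2 + 6 = 8
The minimum is 3.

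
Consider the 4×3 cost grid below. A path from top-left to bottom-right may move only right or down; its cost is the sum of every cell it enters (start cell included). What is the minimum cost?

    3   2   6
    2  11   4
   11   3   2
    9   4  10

27

One optimal route is [0,0] [0,1] [0,2] [1,2] [2,2] [3,2].
Its cost is 3 + 2 + 6 + 4 + 2 + 10 = 27.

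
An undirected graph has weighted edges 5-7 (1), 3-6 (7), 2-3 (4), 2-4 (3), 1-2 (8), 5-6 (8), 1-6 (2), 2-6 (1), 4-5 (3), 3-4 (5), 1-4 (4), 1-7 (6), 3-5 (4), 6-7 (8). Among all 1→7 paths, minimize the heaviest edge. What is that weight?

3

A few of the 1→7 routes:
1→4→2→3→5→7: max(4, 3, 4, 4, 1) = 4
1→6→2→3→5→7: max(2, 1, 4, 4, 1) = 4
1→6→2→4→5→7: max(2, 1, 3, 3, 1) = 3
1→4→5→7: max(4, 3, 1) = 4
Smallest bottleneck: 3.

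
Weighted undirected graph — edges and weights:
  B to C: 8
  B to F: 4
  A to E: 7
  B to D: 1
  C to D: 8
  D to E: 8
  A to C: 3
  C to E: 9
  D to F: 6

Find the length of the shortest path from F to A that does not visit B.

17

Checking several routes:
F -> D -> E -> A: 6 + 8 + 7 = 21
F -> D -> C -> A: 6 + 8 + 3 = 17
F -> D -> E -> C -> A: 6 + 8 + 9 + 3 = 26
Shortest: 17.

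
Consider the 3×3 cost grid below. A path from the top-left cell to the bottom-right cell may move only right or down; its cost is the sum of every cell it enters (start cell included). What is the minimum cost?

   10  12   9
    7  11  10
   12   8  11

47

Cheapest: r0c0 r1c0 r1c1 r2c1 r2c2
  10 + 7 + 11 + 8 + 11 = 47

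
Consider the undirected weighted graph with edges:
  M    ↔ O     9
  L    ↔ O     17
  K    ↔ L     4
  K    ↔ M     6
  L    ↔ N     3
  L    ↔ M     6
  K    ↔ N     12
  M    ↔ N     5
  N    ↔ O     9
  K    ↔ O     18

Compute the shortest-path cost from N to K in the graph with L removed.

11

A few of the N→K routes:
N -> K: 12
N -> O -> M -> K: 9 + 9 + 6 = 24
N -> M -> K: 5 + 6 = 11
N -> O -> K: 9 + 18 = 27
Best route has total 11.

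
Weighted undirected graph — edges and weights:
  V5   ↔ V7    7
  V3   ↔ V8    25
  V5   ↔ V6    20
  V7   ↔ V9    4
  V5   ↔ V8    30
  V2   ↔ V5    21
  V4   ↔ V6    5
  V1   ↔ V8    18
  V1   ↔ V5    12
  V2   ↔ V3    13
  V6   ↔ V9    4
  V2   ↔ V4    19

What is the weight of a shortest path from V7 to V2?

Some routes from V7 to V2:
V7 -> V5 -> V1 -> V8 -> V3 -> V2: 7 + 12 + 18 + 25 + 13 = 75
V7 -> V9 -> V6 -> V5 -> V2: 4 + 4 + 20 + 21 = 49
V7 -> V9 -> V6 -> V4 -> V2: 4 + 4 + 5 + 19 = 32
V7 -> V5 -> V6 -> V4 -> V2: 7 + 20 + 5 + 19 = 51
V7 -> V5 -> V2: 7 + 21 = 28
Shortest: 28.

28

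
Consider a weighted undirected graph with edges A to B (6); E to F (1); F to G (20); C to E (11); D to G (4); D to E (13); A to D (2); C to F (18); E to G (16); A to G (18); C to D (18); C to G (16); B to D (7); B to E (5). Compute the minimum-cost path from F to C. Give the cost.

Comparing a few candidate routes:
F - E - B - A - D - C: 1 + 5 + 6 + 2 + 18 = 32
F - E - D - C: 1 + 13 + 18 = 32
F - E - B - D - G - C: 1 + 5 + 7 + 4 + 16 = 33
F - C: 18
F - E - B - D - C: 1 + 5 + 7 + 18 = 31
F - E - C: 1 + 11 = 12
Best route has total 12.

12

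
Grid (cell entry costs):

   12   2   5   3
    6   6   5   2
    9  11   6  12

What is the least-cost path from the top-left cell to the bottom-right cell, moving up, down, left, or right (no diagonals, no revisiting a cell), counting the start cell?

Path (0,0) -> (0,1) -> (0,2) -> (0,3) -> (1,3) -> (2,3): 12 + 2 + 5 + 3 + 2 + 12 = 36.

36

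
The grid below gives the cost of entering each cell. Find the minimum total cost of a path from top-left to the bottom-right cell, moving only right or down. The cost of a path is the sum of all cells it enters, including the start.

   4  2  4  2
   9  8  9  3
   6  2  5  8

23

Best path: [0,0] -> [0,1] -> [0,2] -> [0,3] -> [1,3] -> [2,3]
Cost: 4 + 2 + 4 + 2 + 3 + 8 = 23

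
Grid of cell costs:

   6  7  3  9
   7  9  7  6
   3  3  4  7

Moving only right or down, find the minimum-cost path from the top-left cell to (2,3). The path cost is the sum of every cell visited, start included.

30

Best path: [0,0] [1,0] [2,0] [2,1] [2,2] [2,3]
Cost: 6 + 7 + 3 + 3 + 4 + 7 = 30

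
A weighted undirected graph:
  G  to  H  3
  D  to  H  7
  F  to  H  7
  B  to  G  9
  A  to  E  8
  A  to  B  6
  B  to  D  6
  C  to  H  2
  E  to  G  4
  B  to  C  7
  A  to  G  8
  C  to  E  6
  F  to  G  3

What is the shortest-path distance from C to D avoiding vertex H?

A few of the C→D routes:
C → E → A → B → D: 6 + 8 + 6 + 6 = 26
C → B → D: 7 + 6 = 13
C → E → G → B → D: 6 + 4 + 9 + 6 = 25
The minimum is 13.

13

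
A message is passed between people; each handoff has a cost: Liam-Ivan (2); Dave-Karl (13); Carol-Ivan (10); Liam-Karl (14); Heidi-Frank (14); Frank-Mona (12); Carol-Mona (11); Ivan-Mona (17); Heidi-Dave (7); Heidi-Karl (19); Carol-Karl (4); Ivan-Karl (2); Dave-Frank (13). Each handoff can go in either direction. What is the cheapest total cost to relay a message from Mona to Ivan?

Some routes from Mona to Ivan:
Mona → Ivan: 17
Mona → Carol → Ivan: 11 + 10 = 21
Mona → Carol → Karl → Ivan: 11 + 4 + 2 = 17
Mona → Carol → Karl → Liam → Ivan: 11 + 4 + 14 + 2 = 31
Shortest: 17.

17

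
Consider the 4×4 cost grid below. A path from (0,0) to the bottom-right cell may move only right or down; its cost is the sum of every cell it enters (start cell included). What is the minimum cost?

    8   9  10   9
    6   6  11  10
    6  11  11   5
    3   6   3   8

Path (0,0) (1,0) (2,0) (3,0) (3,1) (3,2) (3,3): 8 + 6 + 6 + 3 + 6 + 3 + 8 = 40.
For comparison, the top-then-right route costs 59.

40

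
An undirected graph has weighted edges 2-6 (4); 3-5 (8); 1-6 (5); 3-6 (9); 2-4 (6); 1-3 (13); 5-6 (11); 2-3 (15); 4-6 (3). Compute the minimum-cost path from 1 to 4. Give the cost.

8

Checking several routes:
1 -> 3 -> 6 -> 4: 13 + 9 + 3 = 25
1 -> 3 -> 6 -> 2 -> 4: 13 + 9 + 4 + 6 = 32
1 -> 6 -> 4: 5 + 3 = 8
1 -> 3 -> 2 -> 4: 13 + 15 + 6 = 34
1 -> 6 -> 2 -> 4: 5 + 4 + 6 = 15
1 -> 6 -> 3 -> 2 -> 4: 5 + 9 + 15 + 6 = 35
Best route has total 8.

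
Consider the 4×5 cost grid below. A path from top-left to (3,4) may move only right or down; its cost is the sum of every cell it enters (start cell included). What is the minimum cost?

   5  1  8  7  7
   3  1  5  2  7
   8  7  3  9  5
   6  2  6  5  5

Cheapest: r0c0→r0c1→r1c1→r1c2→r1c3→r1c4→r2c4→r3c4
  5 + 1 + 1 + 5 + 2 + 7 + 5 + 5 = 31

31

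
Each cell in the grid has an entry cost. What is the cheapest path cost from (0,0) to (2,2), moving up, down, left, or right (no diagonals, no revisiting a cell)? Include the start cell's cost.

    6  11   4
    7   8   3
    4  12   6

Take (0,0) -> (0,1) -> (0,2) -> (1,2) -> (2,2) for a total of 6 + 11 + 4 + 3 + 6 = 30.

30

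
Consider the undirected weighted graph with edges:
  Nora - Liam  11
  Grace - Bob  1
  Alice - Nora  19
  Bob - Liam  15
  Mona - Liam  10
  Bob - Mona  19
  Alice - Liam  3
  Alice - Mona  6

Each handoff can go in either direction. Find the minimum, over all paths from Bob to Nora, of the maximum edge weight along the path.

15

Checking several routes:
Bob → Mona → Liam → Nora: max(19, 10, 11) = 19
Bob → Mona → Alice → Nora: max(19, 6, 19) = 19
Bob → Mona → Liam → Alice → Nora: max(19, 10, 3, 19) = 19
Bob → Liam → Mona → Alice → Nora: max(15, 10, 6, 19) = 19
Bob → Liam → Nora: max(15, 11) = 15
Bob → Liam → Alice → Nora: max(15, 3, 19) = 19
The minimum achievable maximum is 15.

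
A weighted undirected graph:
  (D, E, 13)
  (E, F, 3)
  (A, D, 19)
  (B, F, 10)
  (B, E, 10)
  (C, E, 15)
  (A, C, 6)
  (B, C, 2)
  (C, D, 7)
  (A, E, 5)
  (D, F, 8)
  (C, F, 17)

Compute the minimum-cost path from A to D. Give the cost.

Some routes from A to D:
A-E-D: 5 + 13 = 18
A-D: 19
A-E-F-D: 5 + 3 + 8 = 16
A-C-D: 6 + 7 = 13
A-E-B-C-D: 5 + 10 + 2 + 7 = 24
A-C-B-F-D: 6 + 2 + 10 + 8 = 26
The minimum is 13.

13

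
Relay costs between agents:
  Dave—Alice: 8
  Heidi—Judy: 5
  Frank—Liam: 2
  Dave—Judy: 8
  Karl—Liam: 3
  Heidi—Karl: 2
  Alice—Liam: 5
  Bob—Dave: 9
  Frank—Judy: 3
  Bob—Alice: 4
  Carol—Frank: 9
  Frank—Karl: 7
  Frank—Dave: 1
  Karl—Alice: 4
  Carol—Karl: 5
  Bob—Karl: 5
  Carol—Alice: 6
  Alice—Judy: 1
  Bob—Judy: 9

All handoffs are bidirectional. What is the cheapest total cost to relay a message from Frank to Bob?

Comparing a few candidate routes:
Frank-Liam-Karl-Bob: 2 + 3 + 5 = 10
Frank-Dave-Bob: 1 + 9 = 10
Frank-Liam-Alice-Bob: 2 + 5 + 4 = 11
Frank-Judy-Alice-Bob: 3 + 1 + 4 = 8
Shortest: 8.

8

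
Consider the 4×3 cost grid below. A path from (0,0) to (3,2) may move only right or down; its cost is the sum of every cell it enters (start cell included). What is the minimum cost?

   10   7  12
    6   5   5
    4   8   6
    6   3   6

Take [0,0] → [1,0] → [2,0] → [3,0] → [3,1] → [3,2] for a total of 10 + 6 + 4 + 6 + 3 + 6 = 35.
For comparison, the top-then-right route costs 46.

35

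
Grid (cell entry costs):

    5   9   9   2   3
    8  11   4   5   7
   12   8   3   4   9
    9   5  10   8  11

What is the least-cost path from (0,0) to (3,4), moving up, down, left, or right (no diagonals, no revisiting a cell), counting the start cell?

53

Take (0,0) (0,1) (0,2) (0,3) (1,3) (2,3) (3,3) (3,4) for a total of 5 + 9 + 9 + 2 + 5 + 4 + 8 + 11 = 53.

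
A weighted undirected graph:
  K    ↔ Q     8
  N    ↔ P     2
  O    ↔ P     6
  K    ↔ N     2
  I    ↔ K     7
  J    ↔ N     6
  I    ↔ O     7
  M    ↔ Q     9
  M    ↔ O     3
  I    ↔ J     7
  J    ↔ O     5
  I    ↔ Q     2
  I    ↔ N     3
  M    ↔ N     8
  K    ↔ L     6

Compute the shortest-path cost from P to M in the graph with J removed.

Checking several routes:
P -> N -> K -> I -> O -> M: 2 + 2 + 7 + 7 + 3 = 21
P -> O -> M: 6 + 3 = 9
P -> N -> I -> O -> M: 2 + 3 + 7 + 3 = 15
P -> N -> I -> Q -> M: 2 + 3 + 2 + 9 = 16
P -> N -> M: 2 + 8 = 10
Best route has total 9.

9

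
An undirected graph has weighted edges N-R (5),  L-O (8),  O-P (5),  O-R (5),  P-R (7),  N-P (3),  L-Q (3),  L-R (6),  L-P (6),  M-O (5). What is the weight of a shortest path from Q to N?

A few of the Q→N routes:
Q→L→R→N: 3 + 6 + 5 = 14
Q→L→P→N: 3 + 6 + 3 = 12
Q→L→O→P→N: 3 + 8 + 5 + 3 = 19
The minimum is 12.

12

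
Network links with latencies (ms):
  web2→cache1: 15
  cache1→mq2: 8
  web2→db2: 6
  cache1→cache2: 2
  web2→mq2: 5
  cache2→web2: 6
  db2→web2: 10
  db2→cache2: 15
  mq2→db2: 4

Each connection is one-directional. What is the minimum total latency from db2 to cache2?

Paths from db2 to cache2:
db2→web2→cache1→cache2: 10 + 15 + 2 = 27
db2→cache2: 15
The minimum is 15 ms.

15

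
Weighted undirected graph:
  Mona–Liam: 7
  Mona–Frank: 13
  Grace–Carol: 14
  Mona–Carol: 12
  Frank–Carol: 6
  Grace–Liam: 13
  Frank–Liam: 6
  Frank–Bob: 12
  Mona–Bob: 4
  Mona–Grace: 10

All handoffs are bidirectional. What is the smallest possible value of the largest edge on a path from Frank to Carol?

A few of the Frank→Carol routes:
Frank -> Liam -> Mona -> Grace -> Carol: max(6, 7, 10, 14) = 14
Frank -> Bob -> Mona -> Carol: max(12, 4, 12) = 12
Frank -> Liam -> Mona -> Carol: max(6, 7, 12) = 12
Frank -> Liam -> Grace -> Mona -> Carol: max(6, 13, 10, 12) = 13
Frank -> Carol: max(6) = 6
Frank -> Mona -> Carol: max(13, 12) = 13
Smallest bottleneck: 6.

6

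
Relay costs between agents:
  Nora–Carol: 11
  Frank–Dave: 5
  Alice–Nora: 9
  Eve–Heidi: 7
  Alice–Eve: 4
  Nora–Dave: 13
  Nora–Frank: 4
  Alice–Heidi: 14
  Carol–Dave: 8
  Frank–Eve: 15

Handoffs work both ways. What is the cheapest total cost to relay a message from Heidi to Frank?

A few of the Heidi→Frank routes:
Heidi → Alice → Eve → Frank: 14 + 4 + 15 = 33
Heidi → Alice → Nora → Frank: 14 + 9 + 4 = 27
Heidi → Eve → Frank: 7 + 15 = 22
Heidi → Eve → Alice → Nora → Dave → Frank: 7 + 4 + 9 + 13 + 5 = 38
Heidi → Alice → Nora → Dave → Frank: 14 + 9 + 13 + 5 = 41
Heidi → Eve → Alice → Nora → Frank: 7 + 4 + 9 + 4 = 24
The minimum is 22.

22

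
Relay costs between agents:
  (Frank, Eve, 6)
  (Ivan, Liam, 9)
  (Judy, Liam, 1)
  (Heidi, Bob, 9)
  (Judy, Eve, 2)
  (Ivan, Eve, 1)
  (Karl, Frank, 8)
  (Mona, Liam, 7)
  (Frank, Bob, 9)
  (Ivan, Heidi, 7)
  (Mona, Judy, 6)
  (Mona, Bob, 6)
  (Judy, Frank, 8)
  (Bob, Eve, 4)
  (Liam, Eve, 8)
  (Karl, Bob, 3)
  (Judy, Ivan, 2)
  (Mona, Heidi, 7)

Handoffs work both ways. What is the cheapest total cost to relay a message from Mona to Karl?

Some routes from Mona to Karl:
Mona → Judy → Ivan → Eve → Bob → Karl: 6 + 2 + 1 + 4 + 3 = 16
Mona → Bob → Karl: 6 + 3 = 9
Mona → Liam → Judy → Eve → Bob → Karl: 7 + 1 + 2 + 4 + 3 = 17
Mona → Judy → Eve → Bob → Karl: 6 + 2 + 4 + 3 = 15
The minimum is 9.

9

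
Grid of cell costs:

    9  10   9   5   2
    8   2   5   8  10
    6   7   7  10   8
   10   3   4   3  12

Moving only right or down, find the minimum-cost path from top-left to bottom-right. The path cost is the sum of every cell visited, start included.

48

Best path: r0c0 → r1c0 → r1c1 → r2c1 → r3c1 → r3c2 → r3c3 → r3c4
Cost: 9 + 8 + 2 + 7 + 3 + 4 + 3 + 12 = 48
For comparison, the top-then-right route costs 65.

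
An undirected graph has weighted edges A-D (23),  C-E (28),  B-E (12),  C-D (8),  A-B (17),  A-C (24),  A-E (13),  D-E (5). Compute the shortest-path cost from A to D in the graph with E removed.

Candidate routes:
A - C - D: 24 + 8 = 32
A - D: 23
Best route has total 23.

23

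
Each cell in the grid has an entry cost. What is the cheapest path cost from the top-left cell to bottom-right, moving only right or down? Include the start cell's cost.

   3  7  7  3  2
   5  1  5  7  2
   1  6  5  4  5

28

Best path: (0,0)→(1,0)→(1,1)→(1,2)→(1,3)→(1,4)→(2,4)
Cost: 3 + 5 + 1 + 5 + 7 + 2 + 5 = 28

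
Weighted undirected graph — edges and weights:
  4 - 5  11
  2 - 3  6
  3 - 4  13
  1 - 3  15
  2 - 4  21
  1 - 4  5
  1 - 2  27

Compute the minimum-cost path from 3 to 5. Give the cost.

A few of the 3→5 routes:
3 -> 1 -> 4 -> 5: 15 + 5 + 11 = 31
3 -> 4 -> 5: 13 + 11 = 24
3 -> 2 -> 4 -> 5: 6 + 21 + 11 = 38
The minimum is 24.

24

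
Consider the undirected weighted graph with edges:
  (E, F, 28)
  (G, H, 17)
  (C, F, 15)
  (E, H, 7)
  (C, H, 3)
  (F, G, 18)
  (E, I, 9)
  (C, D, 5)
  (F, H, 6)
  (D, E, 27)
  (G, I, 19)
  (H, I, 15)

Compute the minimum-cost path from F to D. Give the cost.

14

Some routes from F to D:
F→H→C→D: 6 + 3 + 5 = 14
F→C→D: 15 + 5 = 20
F→E→H→C→D: 28 + 7 + 3 + 5 = 43
F→H→E→D: 6 + 7 + 27 = 40
F→G→H→C→D: 18 + 17 + 3 + 5 = 43
Best route has total 14.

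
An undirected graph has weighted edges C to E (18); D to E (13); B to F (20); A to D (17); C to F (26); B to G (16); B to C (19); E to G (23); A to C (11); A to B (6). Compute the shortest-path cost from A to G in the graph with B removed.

52

Routes from A to G avoiding B:
A -> C -> E -> G: 11 + 18 + 23 = 52
A -> D -> E -> G: 17 + 13 + 23 = 53
Best route has total 52.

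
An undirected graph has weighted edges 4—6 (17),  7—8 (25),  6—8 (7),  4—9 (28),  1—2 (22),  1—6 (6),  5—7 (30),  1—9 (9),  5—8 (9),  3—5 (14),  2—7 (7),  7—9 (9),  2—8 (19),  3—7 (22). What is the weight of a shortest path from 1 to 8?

13

A few of the 1→8 routes:
1 → 9 → 7 → 8: 9 + 9 + 25 = 43
1 → 9 → 7 → 2 → 8: 9 + 9 + 7 + 19 = 44
1 → 2 → 8: 22 + 19 = 41
1 → 6 → 8: 6 + 7 = 13
The minimum is 13.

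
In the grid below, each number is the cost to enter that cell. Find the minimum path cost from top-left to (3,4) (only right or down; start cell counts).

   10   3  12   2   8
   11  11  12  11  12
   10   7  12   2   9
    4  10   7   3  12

Path [0,0] [0,1] [0,2] [0,3] [1,3] [2,3] [3,3] [3,4]: 10 + 3 + 12 + 2 + 11 + 2 + 3 + 12 = 55.

55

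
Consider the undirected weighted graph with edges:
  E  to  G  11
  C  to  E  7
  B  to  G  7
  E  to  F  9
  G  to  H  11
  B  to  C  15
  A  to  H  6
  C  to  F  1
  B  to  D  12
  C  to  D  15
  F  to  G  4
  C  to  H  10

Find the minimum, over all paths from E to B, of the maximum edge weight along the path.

Some routes from E to B:
E - C - H - G - B: max(7, 10, 11, 7) = 11
E - F - G - H - C - D - B: max(9, 4, 11, 10, 15, 12) = 15
E - F - C - H - G - B: max(9, 1, 10, 11, 7) = 11
E - G - B: max(11, 7) = 11
E - C - F - G - B: max(7, 1, 4, 7) = 7
E - F - G - B: max(9, 4, 7) = 9
The minimum achievable maximum is 7.

7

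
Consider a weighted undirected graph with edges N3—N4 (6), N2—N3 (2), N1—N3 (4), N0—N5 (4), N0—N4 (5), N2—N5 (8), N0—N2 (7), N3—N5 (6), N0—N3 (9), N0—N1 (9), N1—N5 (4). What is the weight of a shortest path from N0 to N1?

Checking several routes:
N0-N2-N3-N1: 7 + 2 + 4 = 13
N0-N3-N1: 9 + 4 = 13
N0-N1: 9
N0-N5-N3-N1: 4 + 6 + 4 = 14
N0-N5-N1: 4 + 4 = 8
The minimum is 8.

8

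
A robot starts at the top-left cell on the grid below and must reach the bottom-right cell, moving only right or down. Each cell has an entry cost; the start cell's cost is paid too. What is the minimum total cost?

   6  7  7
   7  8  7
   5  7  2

One optimal route is (0,0)→(1,0)→(2,0)→(2,1)→(2,2).
Its cost is 6 + 7 + 5 + 7 + 2 = 27.
(Top row then right column would cost 29.)

27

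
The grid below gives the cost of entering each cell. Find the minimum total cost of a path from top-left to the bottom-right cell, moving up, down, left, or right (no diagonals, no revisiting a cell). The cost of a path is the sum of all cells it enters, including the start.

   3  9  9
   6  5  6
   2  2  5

18

Path r0c0 -> r1c0 -> r2c0 -> r2c1 -> r2c2: 3 + 6 + 2 + 2 + 5 = 18.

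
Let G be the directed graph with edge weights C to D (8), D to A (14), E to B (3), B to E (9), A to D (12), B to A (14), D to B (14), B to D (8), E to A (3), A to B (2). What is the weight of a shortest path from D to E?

23

Paths from D to E:
D -> A -> B -> E: 14 + 2 + 9 = 25
D -> B -> E: 14 + 9 = 23
Shortest: 23.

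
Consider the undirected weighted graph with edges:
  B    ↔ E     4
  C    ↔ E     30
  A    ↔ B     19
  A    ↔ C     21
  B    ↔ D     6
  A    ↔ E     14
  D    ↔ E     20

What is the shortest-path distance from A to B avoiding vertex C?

Candidate routes:
A - E - B: 14 + 4 = 18
A - E - D - B: 14 + 20 + 6 = 40
A - B: 19
Shortest: 18.

18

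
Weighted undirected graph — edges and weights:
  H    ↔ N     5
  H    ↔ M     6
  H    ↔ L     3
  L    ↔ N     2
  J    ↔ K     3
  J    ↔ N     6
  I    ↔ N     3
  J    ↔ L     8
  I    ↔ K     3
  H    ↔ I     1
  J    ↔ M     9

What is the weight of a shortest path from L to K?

A few of the L→K routes:
L→N→J→K: 2 + 6 + 3 = 11
L→H→I→K: 3 + 1 + 3 = 7
L→N→I→K: 2 + 3 + 3 = 8
The minimum is 7.

7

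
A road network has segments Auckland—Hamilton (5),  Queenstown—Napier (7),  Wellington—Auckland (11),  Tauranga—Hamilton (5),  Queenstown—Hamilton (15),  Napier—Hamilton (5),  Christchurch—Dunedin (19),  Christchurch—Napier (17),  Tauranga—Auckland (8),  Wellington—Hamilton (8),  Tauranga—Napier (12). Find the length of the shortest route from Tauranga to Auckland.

A few of the Tauranga→Auckland routes:
Tauranga - Auckland: 8
Tauranga - Hamilton - Auckland: 5 + 5 = 10
Tauranga - Napier - Queenstown - Hamilton - Auckland: 12 + 7 + 15 + 5 = 39
Tauranga - Hamilton - Wellington - Auckland: 5 + 8 + 11 = 24
Tauranga - Napier - Hamilton - Wellington - Auckland: 12 + 5 + 8 + 11 = 36
Tauranga - Napier - Hamilton - Auckland: 12 + 5 + 5 = 22
The minimum is 8 km.

8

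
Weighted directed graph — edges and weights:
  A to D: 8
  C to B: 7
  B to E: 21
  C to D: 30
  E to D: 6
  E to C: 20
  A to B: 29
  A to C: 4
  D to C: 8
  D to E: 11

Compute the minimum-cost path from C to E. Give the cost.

28

Candidate routes:
C-D-E: 30 + 11 = 41
C-B-E: 7 + 21 = 28
Shortest: 28.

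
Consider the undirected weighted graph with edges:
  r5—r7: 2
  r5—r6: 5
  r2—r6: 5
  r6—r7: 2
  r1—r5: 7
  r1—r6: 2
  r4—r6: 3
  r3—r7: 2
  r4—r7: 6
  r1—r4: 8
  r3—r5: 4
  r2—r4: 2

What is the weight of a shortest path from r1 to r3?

6

A few of the r1→r3 routes:
r1 → r5 → r7 → r3: 7 + 2 + 2 = 11
r1 → r6 → r5 → r7 → r3: 2 + 5 + 2 + 2 = 11
r1 → r6 → r7 → r3: 2 + 2 + 2 = 6
r1 → r6 → r7 → r5 → r3: 2 + 2 + 2 + 4 = 10
r1 → r6 → r5 → r3: 2 + 5 + 4 = 11
The minimum is 6.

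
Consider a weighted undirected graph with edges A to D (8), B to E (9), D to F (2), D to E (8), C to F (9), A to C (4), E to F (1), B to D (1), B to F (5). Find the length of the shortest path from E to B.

Checking several routes:
E → F → B: 1 + 5 = 6
E → B: 9
E → F → D → B: 1 + 2 + 1 = 4
E → D → B: 8 + 1 = 9
Shortest: 4.

4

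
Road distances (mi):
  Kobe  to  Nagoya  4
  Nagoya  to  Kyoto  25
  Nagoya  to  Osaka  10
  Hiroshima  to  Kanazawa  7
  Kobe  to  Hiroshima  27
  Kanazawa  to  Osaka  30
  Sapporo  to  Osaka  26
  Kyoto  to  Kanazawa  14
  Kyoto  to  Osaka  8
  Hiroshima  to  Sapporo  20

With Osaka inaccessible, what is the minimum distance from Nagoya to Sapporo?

Routes from Nagoya to Sapporo avoiding Osaka:
Nagoya → Kobe → Hiroshima → Sapporo: 4 + 27 + 20 = 51
Nagoya → Kyoto → Kanazawa → Hiroshima → Sapporo: 25 + 14 + 7 + 20 = 66
Best route has total 51 mi.

51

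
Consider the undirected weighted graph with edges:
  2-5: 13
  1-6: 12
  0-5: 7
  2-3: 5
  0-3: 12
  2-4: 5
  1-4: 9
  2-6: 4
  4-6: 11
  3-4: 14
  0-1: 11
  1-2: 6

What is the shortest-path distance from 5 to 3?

18

Comparing a few candidate routes:
5-0-1-4-2-3: 7 + 11 + 9 + 5 + 5 = 37
5-2-4-3: 13 + 5 + 14 = 32
5-2-3: 13 + 5 = 18
5-0-3: 7 + 12 = 19
5-0-1-2-3: 7 + 11 + 6 + 5 = 29
The minimum is 18.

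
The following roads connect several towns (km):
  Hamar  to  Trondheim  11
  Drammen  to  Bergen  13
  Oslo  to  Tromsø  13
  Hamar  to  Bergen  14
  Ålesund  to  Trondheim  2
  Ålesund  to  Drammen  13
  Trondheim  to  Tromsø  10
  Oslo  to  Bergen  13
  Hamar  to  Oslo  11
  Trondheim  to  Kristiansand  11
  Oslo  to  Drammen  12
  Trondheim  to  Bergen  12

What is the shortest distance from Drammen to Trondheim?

15

Some routes from Drammen to Trondheim:
Drammen - Ålesund - Trondheim: 13 + 2 = 15
Drammen - Oslo - Hamar - Trondheim: 12 + 11 + 11 = 34
Drammen - Bergen - Trondheim: 13 + 12 = 25
The minimum is 15 km.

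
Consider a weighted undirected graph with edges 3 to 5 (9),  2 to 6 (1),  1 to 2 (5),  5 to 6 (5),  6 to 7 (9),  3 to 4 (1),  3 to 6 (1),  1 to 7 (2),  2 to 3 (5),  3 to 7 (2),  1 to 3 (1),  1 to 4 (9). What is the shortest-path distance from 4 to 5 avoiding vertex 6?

10

Paths from 4 to 5 avoiding 6:
4 - 1 - 2 - 3 - 5: 9 + 5 + 5 + 9 = 28
4 - 3 - 5: 1 + 9 = 10
4 - 1 - 7 - 3 - 5: 9 + 2 + 2 + 9 = 22
4 - 1 - 3 - 5: 9 + 1 + 9 = 19
The minimum is 10.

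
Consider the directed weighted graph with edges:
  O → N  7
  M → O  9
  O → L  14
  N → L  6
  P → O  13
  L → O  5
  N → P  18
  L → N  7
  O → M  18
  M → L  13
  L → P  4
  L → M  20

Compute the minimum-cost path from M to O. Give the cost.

9

Checking several routes:
M→L→P→O: 13 + 4 + 13 = 30
M→O: 9
M→L→O: 13 + 5 = 18
The minimum is 9.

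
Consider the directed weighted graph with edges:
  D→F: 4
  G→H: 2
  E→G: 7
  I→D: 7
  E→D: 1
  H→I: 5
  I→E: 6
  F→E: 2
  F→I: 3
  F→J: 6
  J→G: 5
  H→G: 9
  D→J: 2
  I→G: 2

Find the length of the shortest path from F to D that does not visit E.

10

Routes from F to D avoiding E:
F-I-D: 3 + 7 = 10
F-J-G-H-I-D: 6 + 5 + 2 + 5 + 7 = 25
Best route has total 10.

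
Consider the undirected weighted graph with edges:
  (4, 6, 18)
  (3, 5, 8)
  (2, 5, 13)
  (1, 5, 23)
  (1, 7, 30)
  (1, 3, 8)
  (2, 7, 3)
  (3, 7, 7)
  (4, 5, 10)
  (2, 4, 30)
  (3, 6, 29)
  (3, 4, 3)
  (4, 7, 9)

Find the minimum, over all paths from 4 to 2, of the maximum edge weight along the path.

7

A few of the 4→2 routes:
4 -> 3 -> 7 -> 2: max(3, 7, 3) = 7
4 -> 7 -> 2: max(9, 3) = 9
4 -> 5 -> 3 -> 7 -> 2: max(10, 8, 7, 3) = 10
The minimum achievable maximum is 7.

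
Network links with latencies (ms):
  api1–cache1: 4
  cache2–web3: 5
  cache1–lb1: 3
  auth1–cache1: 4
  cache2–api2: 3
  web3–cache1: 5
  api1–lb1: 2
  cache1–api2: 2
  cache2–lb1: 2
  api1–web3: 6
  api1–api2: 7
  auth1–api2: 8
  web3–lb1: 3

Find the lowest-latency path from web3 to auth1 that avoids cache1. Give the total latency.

Paths from web3 to auth1 avoiding cache1:
web3 - api1 - api2 - auth1: 6 + 7 + 8 = 21
web3 - api1 - lb1 - cache2 - api2 - auth1: 6 + 2 + 2 + 3 + 8 = 21
web3 - lb1 - cache2 - api2 - auth1: 3 + 2 + 3 + 8 = 16
web3 - cache2 - lb1 - api1 - api2 - auth1: 5 + 2 + 2 + 7 + 8 = 24
web3 - lb1 - api1 - api2 - auth1: 3 + 2 + 7 + 8 = 20
web3 - cache2 - api2 - auth1: 5 + 3 + 8 = 16
The minimum is 16 ms.

16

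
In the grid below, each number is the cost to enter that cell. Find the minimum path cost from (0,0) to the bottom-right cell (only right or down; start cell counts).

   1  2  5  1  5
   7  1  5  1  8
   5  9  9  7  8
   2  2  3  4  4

25

Best path: (0,0)→(0,1)→(0,2)→(0,3)→(1,3)→(2,3)→(3,3)→(3,4)
Cost: 1 + 2 + 5 + 1 + 1 + 7 + 4 + 4 = 25
For comparison, the top-then-right route costs 34.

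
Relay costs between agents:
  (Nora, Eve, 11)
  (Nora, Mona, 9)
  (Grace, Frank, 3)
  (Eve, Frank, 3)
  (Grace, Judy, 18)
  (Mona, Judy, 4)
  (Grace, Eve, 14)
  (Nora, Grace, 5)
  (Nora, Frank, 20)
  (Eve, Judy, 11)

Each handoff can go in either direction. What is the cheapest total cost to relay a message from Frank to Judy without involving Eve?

Paths from Frank to Judy avoiding Eve:
Frank → Grace → Nora → Mona → Judy: 3 + 5 + 9 + 4 = 21
Frank → Nora → Mona → Judy: 20 + 9 + 4 = 33
Frank → Grace → Judy: 3 + 18 = 21
Frank → Nora → Grace → Judy: 20 + 5 + 18 = 43
Best route has total 21.

21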